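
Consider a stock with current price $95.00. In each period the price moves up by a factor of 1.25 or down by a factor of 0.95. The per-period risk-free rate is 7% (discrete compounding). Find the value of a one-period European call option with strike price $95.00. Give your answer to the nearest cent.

Risk-neutral probability p = (1 + 0.07 − 0.95)/(1.25 − 0.95) = 0.1200/0.3000 = 0.4000
Terminal stock prices: S_u = 118.8, S_d = 90.25
Terminal payoffs (S − K): max(23.75, 0) = 23.75, max(-4.75, 0) = 0
Node 0 (S = 95): V_0 = 1/1.07·[0.4000·23.7500 + 0.6000·0.0000] = 8.8785

$8.88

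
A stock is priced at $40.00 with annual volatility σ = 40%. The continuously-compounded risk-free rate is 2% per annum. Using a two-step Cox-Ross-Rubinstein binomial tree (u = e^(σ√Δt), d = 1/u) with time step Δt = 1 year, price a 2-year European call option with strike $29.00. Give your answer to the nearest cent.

CRR parameters: u = e^(σ√Δt) = e^(0.4·√1) = 1.4918, d = 1/u = 0.6703
Per-period rate: rΔt = 0.02·1 = 0.02, so R = e^0.02 = 1.0202
Risk-neutral probability p = (e^0.02 − 0.6703)/(1.4918 − 0.6703) = 0.3499/0.8215 = 0.4259
Terminal stock prices: S_uu = 89.02, S_ud = 40, S_dd = 17.97
Terminal payoffs (S − K): max(60.02, 0) = 60.02, max(11, 0) = 11, max(-11.03, 0) = 0
Node u (S = 59.67): V_u = e^(−0.02)·[0.4259·60.0216 + 0.5741·11.0000] = 31.2472
Node d (S = 26.81): V_d = e^(−0.02)·[0.4259·11.0000 + 0.5741·0.0000] = 4.5922
Node 0 (S = 40): V_0 = e^(−0.02)·[0.4259·31.2472 + 0.5741·4.5922] = 15.6289

$15.63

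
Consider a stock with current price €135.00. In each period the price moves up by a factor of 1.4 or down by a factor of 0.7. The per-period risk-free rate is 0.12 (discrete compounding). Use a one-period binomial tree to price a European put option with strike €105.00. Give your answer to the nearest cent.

Risk-neutral probability p = (1 + 0.12 − 0.7)/(1.4 − 0.7) = 0.4200/0.7000 = 0.6000
Terminal stock prices: S_u = 189, S_d = 94.5
Terminal payoffs (K − S): max(-84, 0) = 0, max(10.5, 0) = 10.5
Node 0 (S = 135): V_0 = 1/1.12·[0.6000·0.0000 + 0.4000·10.5000] = 3.7500

€3.75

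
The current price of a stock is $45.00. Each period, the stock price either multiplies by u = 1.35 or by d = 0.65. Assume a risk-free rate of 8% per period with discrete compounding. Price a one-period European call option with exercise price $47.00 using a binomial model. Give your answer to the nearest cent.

Risk-neutral probability p = (1 + 0.08 − 0.65)/(1.35 − 0.65) = 0.4300/0.7000 = 0.6143
Terminal stock prices: S_u = 60.75, S_d = 29.25
Terminal payoffs (S − K): max(13.75, 0) = 13.75, max(-17.75, 0) = 0
Node 0 (S = 45): V_0 = 1/1.08·[0.6143·13.7500 + 0.3857·0.0000] = 7.8208

$7.82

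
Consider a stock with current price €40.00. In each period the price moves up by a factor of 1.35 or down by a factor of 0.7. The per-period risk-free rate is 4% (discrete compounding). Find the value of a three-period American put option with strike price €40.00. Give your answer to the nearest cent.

Risk-neutral probability p = (1 + 0.04 − 0.7)/(1.35 − 0.7) = 0.3400/0.6500 = 0.5231
Terminal stock prices: S_uuu = 98.42, S_uud = 51.03, S_udd = 26.46, S_ddd = 13.72
Terminal payoffs (K − S): max(-58.42, 0) = 0, max(-11.03, 0) = 0, max(13.54, 0) = 13.54, max(26.28, 0) = 26.28
Node uu (S = 72.9): continuation = 1/1.04·[0.5231·0.0000 + 0.4769·0.0000] = 0.0000; exercise value = 0.0000 ≤ continuation, so V_uu = 0.0000
Node ud (S = 37.8): continuation = 1/1.04·[0.5231·0.0000 + 0.4769·13.5400] = 6.2092; exercise value = 2.2000 ≤ continuation, so V_ud = 6.2092
Node dd (S = 19.6): continuation = 1/1.04·[0.5231·13.5400 + 0.4769·26.2800] = 18.8615; exercise value = 20.4000 > continuation, so V_dd = 20.4000 (exercise)
Node u (S = 54): continuation = 1/1.04·[0.5231·0.0000 + 0.4769·6.2092] = 2.8474; exercise value = 0.0000 ≤ continuation, so V_u = 2.8474
Node d (S = 28): continuation = 1/1.04·[0.5231·6.2092 + 0.4769·20.4000] = 12.4780; exercise value = 12.0000 ≤ continuation, so V_d = 12.4780
Node 0 (S = 40): continuation = 1/1.04·[0.5231·2.8474 + 0.4769·12.4780] = 7.1543; exercise value = 0.0000 ≤ continuation, so V_0 = 7.1543

€7.15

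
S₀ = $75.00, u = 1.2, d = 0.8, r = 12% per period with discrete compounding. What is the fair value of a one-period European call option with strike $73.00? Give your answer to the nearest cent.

Risk-neutral probability p = (1 + 0.12 − 0.8)/(1.2 − 0.8) = 0.3200/0.4000 = 0.8000
Terminal stock prices: S_u = 90, S_d = 60
Terminal payoffs (S − K): max(17, 0) = 17, max(-13, 0) = 0
Node 0 (S = 75): V_0 = 1/1.12·[0.8000·17.0000 + 0.2000·0.0000] = 12.1429

$12.14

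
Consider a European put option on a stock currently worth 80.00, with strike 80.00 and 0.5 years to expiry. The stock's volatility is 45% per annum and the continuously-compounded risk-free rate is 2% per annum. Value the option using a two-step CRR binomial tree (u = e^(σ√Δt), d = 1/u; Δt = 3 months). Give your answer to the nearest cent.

CRR parameters: u = e^(σ√Δt) = e^(0.45·√0.25) = 1.2523, d = 1/u = 0.7985
Per-period rate: rΔt = 0.02·0.25 = 0.005, so R = e^0.005 = 1.0050
Risk-neutral probability p = (e^0.005 − 0.7985)/(1.2523 − 0.7985) = 0.2065/0.4538 = 0.4550
Terminal stock prices: S_uu = 125.5, S_ud = 80, S_dd = 51.01
Terminal payoffs (K − S): max(-45.46, 0) = 0, max(0, 0) = 0, max(28.99, 0) = 28.99
Node u (S = 100.2): V_u = e^(−0.005)·[0.4550·0.0000 + 0.5450·0.0000] = 0.0000
Node d (S = 63.88): V_d = e^(−0.005)·[0.4550·0.0000 + 0.5450·28.9897] = 15.7197
Node 0 (S = 80): V_0 = e^(−0.005)·[0.4550·0.0000 + 0.5450·15.7197] = 8.5240

8.52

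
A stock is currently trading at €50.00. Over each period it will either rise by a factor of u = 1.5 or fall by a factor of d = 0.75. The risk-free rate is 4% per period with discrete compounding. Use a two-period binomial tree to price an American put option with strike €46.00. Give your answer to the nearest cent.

Risk-neutral probability p = (1 + 0.04 − 0.75)/(1.5 − 0.75) = 0.2900/0.7500 = 0.3867
Terminal stock prices: S_uu = 112.5, S_ud = 56.25, S_dd = 28.12
Terminal payoffs (K − S): max(-66.5, 0) = 0, max(-10.25, 0) = 0, max(17.88, 0) = 17.88
Node u (S = 75): continuation = 1/1.04·[0.3867·0.0000 + 0.6133·0.0000] = 0.0000; exercise value = 0.0000 ≤ continuation, so V_u = 0.0000
Node d (S = 37.5): continuation = 1/1.04·[0.3867·0.0000 + 0.6133·17.8750] = 10.5417; exercise value = 8.5000 ≤ continuation, so V_d = 10.5417
Node 0 (S = 50): continuation = 1/1.04·[0.3867·0.0000 + 0.6133·10.5417] = 6.2169; exercise value = 0.0000 ≤ continuation, so V_0 = 6.2169

€6.22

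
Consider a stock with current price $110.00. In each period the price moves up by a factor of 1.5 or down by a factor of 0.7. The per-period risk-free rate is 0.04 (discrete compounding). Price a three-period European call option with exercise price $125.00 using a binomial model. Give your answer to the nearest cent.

Risk-neutral probability p = (1 + 0.04 − 0.7)/(1.5 − 0.7) = 0.3400/0.8000 = 0.4250
Terminal stock prices: S_uuu = 371.2, S_uud = 173.2, S_udd = 80.85, S_ddd = 37.73
Terminal payoffs (S − K): max(246.2, 0) = 246.2, max(48.25, 0) = 48.25, max(-44.15, 0) = 0, max(-87.27, 0) = 0
Node uu (S = 247.5): V_uu = 1/1.04·[0.4250·246.2500 + 0.5750·48.2500] = 127.3077
Node ud (S = 115.5): V_ud = 1/1.04·[0.4250·48.2500 + 0.5750·0.0000] = 19.7175
Node dd (S = 53.9): V_dd = 1/1.04·[0.4250·0.0000 + 0.5750·0.0000] = 0.0000
Node u (S = 165): V_u = 1/1.04·[0.4250·127.3077 + 0.5750·19.7175] = 62.9263
Node d (S = 77): V_d = 1/1.04·[0.4250·19.7175 + 0.5750·0.0000] = 8.0577
Node 0 (S = 110): V_0 = 1/1.04·[0.4250·62.9263 + 0.5750·8.0577] = 30.1700

$30.17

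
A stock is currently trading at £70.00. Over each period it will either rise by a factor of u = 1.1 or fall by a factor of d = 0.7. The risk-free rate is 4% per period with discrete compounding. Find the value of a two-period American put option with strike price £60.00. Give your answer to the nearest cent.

£2.31

Risk-neutral probability p = (1 + 0.04 − 0.7)/(1.1 − 0.7) = 0.3400/0.4000 = 0.8500
Terminal stock prices: S_uu = 84.7, S_ud = 53.9, S_dd = 34.3
Terminal payoffs (K − S): max(-24.7, 0) = 0, max(6.1, 0) = 6.1, max(25.7, 0) = 25.7
Node u (S = 77): continuation = 1/1.04·[0.8500·0.0000 + 0.1500·6.1000] = 0.8798; exercise value = 0.0000 ≤ continuation, so V_u = 0.8798
Node d (S = 49): continuation = 1/1.04·[0.8500·6.1000 + 0.1500·25.7000] = 8.6923; exercise value = 11.0000 > continuation, so V_d = 11.0000 (exercise)
Node 0 (S = 70): continuation = 1/1.04·[0.8500·0.8798 + 0.1500·11.0000] = 2.3056; exercise value = 0.0000 ≤ continuation, so V_0 = 2.3056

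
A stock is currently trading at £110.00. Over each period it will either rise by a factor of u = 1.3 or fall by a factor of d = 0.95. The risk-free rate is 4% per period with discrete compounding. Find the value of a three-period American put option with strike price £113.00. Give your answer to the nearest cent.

Risk-neutral probability p = (1 + 0.04 − 0.95)/(1.3 − 0.95) = 0.0900/0.3500 = 0.2571
Terminal stock prices: S_uuu = 241.7, S_uud = 176.6, S_udd = 129.1, S_ddd = 94.31
Terminal payoffs (K − S): max(-128.7, 0) = 0, max(-63.6, 0) = 0, max(-16.06, 0) = 0, max(18.69, 0) = 18.69
Node uu (S = 185.9): continuation = 1/1.04·[0.2571·0.0000 + 0.7429·0.0000] = 0.0000; exercise value = 0.0000 ≤ continuation, so V_uu = 0.0000
Node ud (S = 135.8): continuation = 1/1.04·[0.2571·0.0000 + 0.7429·0.0000] = 0.0000; exercise value = 0.0000 ≤ continuation, so V_ud = 0.0000
Node dd (S = 99.27): continuation = 1/1.04·[0.2571·0.0000 + 0.7429·18.6888] = 13.3491; exercise value = 13.7250 > continuation, so V_dd = 13.7250 (exercise)
Node u (S = 143): continuation = 1/1.04·[0.2571·0.0000 + 0.7429·0.0000] = 0.0000; exercise value = 0.0000 ≤ continuation, so V_u = 0.0000
Node d (S = 104.5): continuation = 1/1.04·[0.2571·0.0000 + 0.7429·13.7250] = 9.8036; exercise value = 8.5000 ≤ continuation, so V_d = 9.8036
Node 0 (S = 110): continuation = 1/1.04·[0.2571·0.0000 + 0.7429·9.8036] = 7.0026; exercise value = 3.0000 ≤ continuation, so V_0 = 7.0026

£7.00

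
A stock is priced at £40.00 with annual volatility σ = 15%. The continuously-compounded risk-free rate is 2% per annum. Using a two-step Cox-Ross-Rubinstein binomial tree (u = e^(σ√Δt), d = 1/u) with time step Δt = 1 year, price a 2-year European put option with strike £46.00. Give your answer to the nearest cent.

CRR parameters: u = e^(σ√Δt) = e^(0.15·√1) = 1.1618, d = 1/u = 0.8607
Per-period rate: rΔt = 0.02·1 = 0.02, so R = e^0.02 = 1.0202
Risk-neutral probability p = (e^0.02 − 0.8607)/(1.1618 − 0.8607) = 0.1595/0.3011 = 0.5297
Terminal stock prices: S_uu = 53.99, S_ud = 40, S_dd = 29.63
Terminal payoffs (K − S): max(-7.994, 0) = 0, max(6, 0) = 6, max(16.37, 0) = 16.37
Node u (S = 46.47): V_u = e^(−0.02)·[0.5297·0.0000 + 0.4703·6.0000] = 2.7662
Node d (S = 34.43): V_d = e^(−0.02)·[0.5297·6.0000 + 0.4703·16.3673] = 10.6608
Node 0 (S = 40): V_0 = e^(−0.02)·[0.5297·2.7662 + 0.4703·10.6608] = 6.3511

£6.35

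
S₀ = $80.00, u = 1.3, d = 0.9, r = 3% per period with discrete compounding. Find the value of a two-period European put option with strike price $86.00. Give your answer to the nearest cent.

$9.10

Risk-neutral probability p = (1 + 0.03 − 0.9)/(1.3 − 0.9) = 0.1300/0.4000 = 0.3250
Terminal stock prices: S_uu = 135.2, S_ud = 93.6, S_dd = 64.8
Terminal payoffs (K − S): max(-49.2, 0) = 0, max(-7.6, 0) = 0, max(21.2, 0) = 21.2
Node u (S = 104): V_u = 1/1.03·[0.3250·0.0000 + 0.6750·0.0000] = 0.0000
Node d (S = 72): V_d = 1/1.03·[0.3250·0.0000 + 0.6750·21.2000] = 13.8932
Node 0 (S = 80): V_0 = 1/1.03·[0.3250·0.0000 + 0.6750·13.8932] = 9.1048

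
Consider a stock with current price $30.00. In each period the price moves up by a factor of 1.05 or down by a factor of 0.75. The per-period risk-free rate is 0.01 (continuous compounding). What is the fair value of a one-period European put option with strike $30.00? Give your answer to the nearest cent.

$0.99

Risk-neutral probability p = (e^0.01 − 0.75)/(1.05 − 0.75) = 0.2601/0.3000 = 0.8668
Terminal stock prices: S_u = 31.5, S_d = 22.5
Terminal payoffs (K − S): max(-1.5, 0) = 0, max(7.5, 0) = 7.5
Node 0 (S = 30): V_0 = e^(−0.01)·[0.8668·0.0000 + 0.1332·7.5000] = 0.9888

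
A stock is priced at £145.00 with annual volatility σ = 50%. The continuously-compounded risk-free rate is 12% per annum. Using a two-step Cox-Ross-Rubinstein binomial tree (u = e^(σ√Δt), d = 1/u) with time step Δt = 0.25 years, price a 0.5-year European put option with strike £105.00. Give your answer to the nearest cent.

£4.05

CRR parameters: u = e^(σ√Δt) = e^(0.5·√0.25) = 1.2840, d = 1/u = 0.7788
Per-period rate: rΔt = 0.12·0.25 = 0.03, so R = e^0.03 = 1.0305
Risk-neutral probability p = (e^0.03 − 0.7788)/(1.2840 − 0.7788) = 0.2517/0.5052 = 0.4981
Terminal stock prices: S_uu = 239.1, S_ud = 145, S_dd = 87.95
Terminal payoffs (K − S): max(-134.1, 0) = 0, max(-40, 0) = 0, max(17.05, 0) = 17.05
Node u (S = 186.2): V_u = e^(−0.03)·[0.4981·0.0000 + 0.5019·0.0000] = 0.0000
Node d (S = 112.9): V_d = e^(−0.03)·[0.4981·0.0000 + 0.5019·17.0531] = 8.3059
Node 0 (S = 145): V_0 = e^(−0.03)·[0.4981·0.0000 + 0.5019·8.3059] = 4.0455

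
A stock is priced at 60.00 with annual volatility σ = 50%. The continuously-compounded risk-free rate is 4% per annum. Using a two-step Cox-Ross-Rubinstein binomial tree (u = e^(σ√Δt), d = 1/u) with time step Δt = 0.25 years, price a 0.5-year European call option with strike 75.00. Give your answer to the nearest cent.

CRR parameters: u = e^(σ√Δt) = e^(0.5·√0.25) = 1.2840, d = 1/u = 0.7788
Per-period rate: rΔt = 0.04·0.25 = 0.01, so R = e^0.01 = 1.0101
Risk-neutral probability p = (e^0.01 − 0.7788)/(1.2840 − 0.7788) = 0.2312/0.5052 = 0.4577
Terminal stock prices: S_uu = 98.92, S_ud = 60, S_dd = 36.39
Terminal payoffs (S − K): max(23.92, 0) = 23.92, max(-15, 0) = 0, max(-38.61, 0) = 0
Node u (S = 77.04): V_u = e^(−0.01)·[0.4577·23.9233 + 0.5423·0.0000] = 10.8411
Node d (S = 46.73): V_d = e^(−0.01)·[0.4577·0.0000 + 0.5423·0.0000] = 0.0000
Node 0 (S = 60): V_0 = e^(−0.01)·[0.4577·10.8411 + 0.5423·0.0000] = 4.9128

4.91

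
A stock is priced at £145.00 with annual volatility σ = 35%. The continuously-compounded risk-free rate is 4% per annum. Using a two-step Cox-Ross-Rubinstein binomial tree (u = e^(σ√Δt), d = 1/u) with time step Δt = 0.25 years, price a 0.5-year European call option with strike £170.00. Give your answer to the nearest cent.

£8.24

CRR parameters: u = e^(σ√Δt) = e^(0.35·√0.25) = 1.1912, d = 1/u = 0.8395
Per-period rate: rΔt = 0.04·0.25 = 0.01, so R = e^0.01 = 1.0101
Risk-neutral probability p = (e^0.01 − 0.8395)/(1.1912 − 0.8395) = 0.1706/0.3518 = 0.4849
Terminal stock prices: S_uu = 205.8, S_ud = 145, S_dd = 102.2
Terminal payoffs (S − K): max(35.76, 0) = 35.76, max(-25, 0) = 0, max(-67.82, 0) = 0
Node u (S = 172.7): V_u = e^(−0.01)·[0.4849·35.7648 + 0.5151·0.0000] = 17.1709
Node d (S = 121.7): V_d = e^(−0.01)·[0.4849·0.0000 + 0.5151·0.0000] = 0.0000
Node 0 (S = 145): V_0 = e^(−0.01)·[0.4849·17.1709 + 0.5151·0.0000] = 8.2438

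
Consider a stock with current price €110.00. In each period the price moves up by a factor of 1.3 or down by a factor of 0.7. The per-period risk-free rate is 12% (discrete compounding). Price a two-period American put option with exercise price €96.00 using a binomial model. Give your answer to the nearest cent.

€5.09

Risk-neutral probability p = (1 + 0.12 − 0.7)/(1.3 − 0.7) = 0.4200/0.6000 = 0.7000
Terminal stock prices: S_uu = 185.9, S_ud = 100.1, S_dd = 53.9
Terminal payoffs (K − S): max(-89.9, 0) = 0, max(-4.1, 0) = 0, max(42.1, 0) = 42.1
Node u (S = 143): continuation = 1/1.12·[0.7000·0.0000 + 0.3000·0.0000] = 0.0000; exercise value = 0.0000 ≤ continuation, so V_u = 0.0000
Node d (S = 77): continuation = 1/1.12·[0.7000·0.0000 + 0.3000·42.1000] = 11.2768; exercise value = 19.0000 > continuation, so V_d = 19.0000 (exercise)
Node 0 (S = 110): continuation = 1/1.12·[0.7000·0.0000 + 0.3000·19.0000] = 5.0893; exercise value = 0.0000 ≤ continuation, so V_0 = 5.0893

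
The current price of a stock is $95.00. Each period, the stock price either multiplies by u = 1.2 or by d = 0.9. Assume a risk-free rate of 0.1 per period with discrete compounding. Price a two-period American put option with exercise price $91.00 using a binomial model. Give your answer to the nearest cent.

Risk-neutral probability p = (1 + 0.1 − 0.9)/(1.2 − 0.9) = 0.2000/0.3000 = 0.6667
Terminal stock prices: S_uu = 136.8, S_ud = 102.6, S_dd = 76.95
Terminal payoffs (K − S): max(-45.8, 0) = 0, max(-11.6, 0) = 0, max(14.05, 0) = 14.05
Node u (S = 114): continuation = 1/1.1·[0.6667·0.0000 + 0.3333·0.0000] = 0.0000; exercise value = 0.0000 ≤ continuation, so V_u = 0.0000
Node d (S = 85.5): continuation = 1/1.1·[0.6667·0.0000 + 0.3333·14.0500] = 4.2576; exercise value = 5.5000 > continuation, so V_d = 5.5000 (exercise)
Node 0 (S = 95): continuation = 1/1.1·[0.6667·0.0000 + 0.3333·5.5000] = 1.6667; exercise value = 0.0000 ≤ continuation, so V_0 = 1.6667

$1.67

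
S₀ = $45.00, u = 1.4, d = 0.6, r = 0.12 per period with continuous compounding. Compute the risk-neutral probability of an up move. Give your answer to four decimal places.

Risk-neutral probability p = (e^0.12 − 0.6)/(1.4 − 0.6) = 0.5275/0.8000 = 0.6594

p = 0.6594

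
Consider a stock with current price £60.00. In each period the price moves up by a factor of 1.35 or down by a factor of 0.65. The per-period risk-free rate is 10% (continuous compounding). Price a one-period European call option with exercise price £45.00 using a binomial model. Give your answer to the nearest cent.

£21.18

Risk-neutral probability p = (e^0.1 − 0.65)/(1.35 − 0.65) = 0.4552/0.7000 = 0.6502
Terminal stock prices: S_u = 81, S_d = 39
Terminal payoffs (S − K): max(36, 0) = 36, max(-6, 0) = 0
Node 0 (S = 60): V_0 = e^(−0.1)·[0.6502·36.0000 + 0.3498·0.0000] = 21.1811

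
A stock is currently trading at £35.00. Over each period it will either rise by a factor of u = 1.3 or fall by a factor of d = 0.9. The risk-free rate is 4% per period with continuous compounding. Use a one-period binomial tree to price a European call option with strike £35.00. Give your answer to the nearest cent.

Risk-neutral probability p = (e^0.04 − 0.9)/(1.3 − 0.9) = 0.1408/0.4000 = 0.3520
Terminal stock prices: S_u = 45.5, S_d = 31.5
Terminal payoffs (S − K): max(10.5, 0) = 10.5, max(-3.5, 0) = 0
Node 0 (S = 35): V_0 = e^(−0.04)·[0.3520·10.5000 + 0.6480·0.0000] = 3.5513

£3.55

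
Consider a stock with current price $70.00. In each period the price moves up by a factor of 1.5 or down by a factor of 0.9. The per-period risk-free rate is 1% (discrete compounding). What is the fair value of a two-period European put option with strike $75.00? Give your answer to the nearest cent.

$11.96

Risk-neutral probability p = (1 + 0.01 − 0.9)/(1.5 − 0.9) = 0.1100/0.6000 = 0.1833
Terminal stock prices: S_uu = 157.5, S_ud = 94.5, S_dd = 56.7
Terminal payoffs (K − S): max(-82.5, 0) = 0, max(-19.5, 0) = 0, max(18.3, 0) = 18.3
Node u (S = 105): V_u = 1/1.01·[0.1833·0.0000 + 0.8167·0.0000] = 0.0000
Node d (S = 63): V_d = 1/1.01·[0.1833·0.0000 + 0.8167·18.3000] = 14.7970
Node 0 (S = 70): V_0 = 1/1.01·[0.1833·0.0000 + 0.8167·14.7970] = 11.9646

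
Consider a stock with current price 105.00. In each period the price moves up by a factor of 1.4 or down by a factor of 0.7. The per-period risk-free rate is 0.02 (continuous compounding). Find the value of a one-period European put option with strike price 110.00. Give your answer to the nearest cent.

Risk-neutral probability p = (e^0.02 − 0.7)/(1.4 − 0.7) = 0.3202/0.7000 = 0.4574
Terminal stock prices: S_u = 147, S_d = 73.5
Terminal payoffs (K − S): max(-37, 0) = 0, max(36.5, 0) = 36.5
Node 0 (S = 105): V_0 = e^(−0.02)·[0.4574·0.0000 + 0.5426·36.5000] = 19.4116

19.41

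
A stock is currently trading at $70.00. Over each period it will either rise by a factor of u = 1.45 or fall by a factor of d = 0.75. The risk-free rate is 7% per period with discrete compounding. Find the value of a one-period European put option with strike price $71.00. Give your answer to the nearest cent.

$9.39

Risk-neutral probability p = (1 + 0.07 − 0.75)/(1.45 − 0.75) = 0.3200/0.7000 = 0.4571
Terminal stock prices: S_u = 101.5, S_d = 52.5
Terminal payoffs (K − S): max(-30.5, 0) = 0, max(18.5, 0) = 18.5
Node 0 (S = 70): V_0 = 1/1.07·[0.4571·0.0000 + 0.5429·18.5000] = 9.3858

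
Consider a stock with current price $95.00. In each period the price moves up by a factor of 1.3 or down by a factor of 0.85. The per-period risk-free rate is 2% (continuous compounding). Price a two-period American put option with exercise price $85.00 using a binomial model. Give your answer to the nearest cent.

Risk-neutral probability p = (e^0.02 − 0.85)/(1.3 − 0.85) = 0.1702/0.4500 = 0.3782
Terminal stock prices: S_uu = 160.6, S_ud = 105, S_dd = 68.64
Terminal payoffs (K − S): max(-75.55, 0) = 0, max(-19.97, 0) = 0, max(16.36, 0) = 16.36
Node u (S = 123.5): continuation = e^(−0.02)·[0.3782·0.0000 + 0.6218·0.0000] = 0.0000; exercise value = 0.0000 ≤ continuation, so V_u = 0.0000
Node d (S = 80.75): continuation = e^(−0.02)·[0.3782·0.0000 + 0.6218·16.3625] = 9.9723; exercise value = 4.2500 ≤ continuation, so V_d = 9.9723
Node 0 (S = 95): continuation = e^(−0.02)·[0.3782·0.0000 + 0.6218·9.9723] = 6.0778; exercise value = 0.0000 ≤ continuation, so V_0 = 6.0778

$6.08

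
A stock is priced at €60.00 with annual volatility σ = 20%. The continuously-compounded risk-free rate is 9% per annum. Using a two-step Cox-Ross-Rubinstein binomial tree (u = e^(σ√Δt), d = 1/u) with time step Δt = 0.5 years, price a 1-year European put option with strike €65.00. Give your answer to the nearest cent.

CRR parameters: u = e^(σ√Δt) = e^(0.2·√0.5) = 1.1519, d = 1/u = 0.8681
Per-period rate: rΔt = 0.09·0.5 = 0.045, so R = e^0.045 = 1.0460
Risk-neutral probability p = (e^0.045 − 0.8681)/(1.1519 − 0.8681) = 0.1779/0.2838 = 0.6269
Terminal stock prices: S_uu = 79.61, S_ud = 60, S_dd = 45.22
Terminal payoffs (K − S): max(-14.61, 0) = 0, max(5, 0) = 5, max(19.78, 0) = 19.78
Node u (S = 69.11): V_u = e^(−0.045)·[0.6269·0.0000 + 0.3731·5.0000] = 1.7834
Node d (S = 52.09): V_d = e^(−0.045)·[0.6269·5.0000 + 0.3731·19.7817] = 10.0524
Node 0 (S = 60): V_0 = e^(−0.045)·[0.6269·1.7834 + 0.3731·10.0524] = 4.6544

€4.65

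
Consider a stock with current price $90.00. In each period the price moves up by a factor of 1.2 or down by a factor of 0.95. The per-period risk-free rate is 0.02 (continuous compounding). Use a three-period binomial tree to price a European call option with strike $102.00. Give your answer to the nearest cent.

$4.50

Risk-neutral probability p = (e^0.02 − 0.95)/(1.2 − 0.95) = 0.0702/0.2500 = 0.2808
Terminal stock prices: S_uuu = 155.5, S_uud = 123.1, S_udd = 97.47, S_ddd = 77.16
Terminal payoffs (S − K): max(53.52, 0) = 53.52, max(21.12, 0) = 21.12, max(-4.53, 0) = 0, max(-24.84, 0) = 0
Node uu (S = 129.6): V_uu = e^(−0.02)·[0.2808·53.5200 + 0.7192·21.1200] = 29.6197
Node ud (S = 102.6): V_ud = e^(−0.02)·[0.2808·21.1200 + 0.7192·0.0000] = 5.8132
Node dd (S = 81.22): V_dd = e^(−0.02)·[0.2808·0.0000 + 0.7192·0.0000] = 0.0000
Node u (S = 108): V_u = e^(−0.02)·[0.2808·29.6197 + 0.7192·5.8132] = 12.2507
Node d (S = 85.5): V_d = e^(−0.02)·[0.2808·5.8132 + 0.7192·0.0000] = 1.6000
Node 0 (S = 90): V_0 = e^(−0.02)·[0.2808·12.2507 + 0.7192·1.6000] = 4.4999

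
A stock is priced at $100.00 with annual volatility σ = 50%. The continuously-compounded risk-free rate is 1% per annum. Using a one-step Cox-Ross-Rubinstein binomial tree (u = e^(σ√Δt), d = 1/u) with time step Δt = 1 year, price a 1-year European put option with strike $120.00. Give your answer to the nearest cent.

$36.01

CRR parameters: u = e^(σ√Δt) = e^(0.5·√1) = 1.6487, d = 1/u = 0.6065
Per-period rate: rΔt = 0.01·1 = 0.01, so R = e^0.01 = 1.0101
Risk-neutral probability p = (e^0.01 − 0.6065)/(1.6487 − 0.6065) = 0.4035/1.0422 = 0.3872
Terminal stock prices: S_u = 164.9, S_d = 60.65
Terminal payoffs (K − S): max(-44.87, 0) = 0, max(59.35, 0) = 59.35
Node 0 (S = 100): V_0 = e^(−0.01)·[0.3872·0.0000 + 0.6128·59.3469] = 36.0069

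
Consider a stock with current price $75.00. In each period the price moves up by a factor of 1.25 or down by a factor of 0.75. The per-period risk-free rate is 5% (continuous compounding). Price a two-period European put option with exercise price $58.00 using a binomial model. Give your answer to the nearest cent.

$2.26

Risk-neutral probability p = (e^0.05 − 0.75)/(1.25 − 0.75) = 0.3013/0.5000 = 0.6025
Terminal stock prices: S_uu = 117.2, S_ud = 70.31, S_dd = 42.19
Terminal payoffs (K − S): max(-59.19, 0) = 0, max(-12.31, 0) = 0, max(15.81, 0) = 15.81
Node u (S = 93.75): V_u = e^(−0.05)·[0.6025·0.0000 + 0.3975·0.0000] = 0.0000
Node d (S = 56.25): V_d = e^(−0.05)·[0.6025·0.0000 + 0.3975·15.8125] = 5.9783
Node 0 (S = 75): V_0 = e^(−0.05)·[0.6025·0.0000 + 0.3975·5.9783] = 2.2602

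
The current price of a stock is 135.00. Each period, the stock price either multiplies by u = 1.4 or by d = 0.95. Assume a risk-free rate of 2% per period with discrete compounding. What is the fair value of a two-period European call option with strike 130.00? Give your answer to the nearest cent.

15.64

Risk-neutral probability p = (1 + 0.02 − 0.95)/(1.4 − 0.95) = 0.0700/0.4500 = 0.1556
Terminal stock prices: S_uu = 264.6, S_ud = 179.5, S_dd = 121.8
Terminal payoffs (S − K): max(134.6, 0) = 134.6, max(49.55, 0) = 49.55, max(-8.163, 0) = 0
Node u (S = 189): V_u = 1/1.02·[0.1556·134.6000 + 0.8444·49.5500] = 61.5490
Node d (S = 128.2): V_d = 1/1.02·[0.1556·49.5500 + 0.8444·0.0000] = 7.5566
Node 0 (S = 135): V_0 = 1/1.02·[0.1556·61.5490 + 0.8444·7.5566] = 15.6426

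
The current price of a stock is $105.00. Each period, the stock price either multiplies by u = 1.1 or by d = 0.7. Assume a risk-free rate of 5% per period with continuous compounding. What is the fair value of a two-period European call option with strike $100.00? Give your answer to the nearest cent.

$18.88

Risk-neutral probability p = (e^0.05 − 0.7)/(1.1 − 0.7) = 0.3513/0.4000 = 0.8782
Terminal stock prices: S_uu = 127.1, S_ud = 80.85, S_dd = 51.45
Terminal payoffs (S − K): max(27.05, 0) = 27.05, max(-19.15, 0) = 0, max(-48.55, 0) = 0
Node u (S = 115.5): V_u = e^(−0.05)·[0.8782·27.0500 + 0.1218·0.0000] = 22.5962
Node d (S = 73.5): V_d = e^(−0.05)·[0.8782·0.0000 + 0.1218·0.0000] = 0.0000
Node 0 (S = 105): V_0 = e^(−0.05)·[0.8782·22.5962 + 0.1218·0.0000] = 18.8757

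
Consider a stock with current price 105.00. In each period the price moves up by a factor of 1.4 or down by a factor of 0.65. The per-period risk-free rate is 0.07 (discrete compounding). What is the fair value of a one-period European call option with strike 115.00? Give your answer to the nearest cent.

16.75

Risk-neutral probability p = (1 + 0.07 − 0.65)/(1.4 − 0.65) = 0.4200/0.7500 = 0.5600
Terminal stock prices: S_u = 147, S_d = 68.25
Terminal payoffs (S − K): max(32, 0) = 32, max(-46.75, 0) = 0
Node 0 (S = 105): V_0 = 1/1.07·[0.5600·32.0000 + 0.4400·0.0000] = 16.7477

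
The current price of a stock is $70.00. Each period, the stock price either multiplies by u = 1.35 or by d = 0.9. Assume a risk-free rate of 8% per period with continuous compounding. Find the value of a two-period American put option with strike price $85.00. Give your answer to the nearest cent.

Risk-neutral probability p = (e^0.08 − 0.9)/(1.35 − 0.9) = 0.1833/0.4500 = 0.4073
Terminal stock prices: S_uu = 127.6, S_ud = 85.05, S_dd = 56.7
Terminal payoffs (K − S): max(-42.58, 0) = 0, max(-0.05, 0) = 0, max(28.3, 0) = 28.3
Node u (S = 94.5): continuation = e^(−0.08)·[0.4073·0.0000 + 0.5927·0.0000] = 0.0000; exercise value = 0.0000 ≤ continuation, so V_u = 0.0000
Node d (S = 63): continuation = e^(−0.08)·[0.4073·0.0000 + 0.5927·28.3000] = 15.4837; exercise value = 22.0000 > continuation, so V_d = 22.0000 (exercise)
Node 0 (S = 70): continuation = e^(−0.08)·[0.4073·0.0000 + 0.5927·22.0000] = 12.0368; exercise value = 15.0000 > continuation, so V_0 = 15.0000 (exercise)

$15.00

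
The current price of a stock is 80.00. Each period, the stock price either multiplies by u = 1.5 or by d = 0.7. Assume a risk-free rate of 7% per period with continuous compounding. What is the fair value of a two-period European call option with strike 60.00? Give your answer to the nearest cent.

Risk-neutral probability p = (e^0.07 − 0.7)/(1.5 − 0.7) = 0.3725/0.8000 = 0.4656
Terminal stock prices: S_uu = 180, S_ud = 84, S_dd = 39.2
Terminal payoffs (S − K): max(120, 0) = 120, max(24, 0) = 24, max(-20.8, 0) = 0
Node u (S = 120): V_u = e^(−0.07)·[0.4656·120.0000 + 0.5344·24.0000] = 64.0564
Node d (S = 56): V_d = e^(−0.07)·[0.4656·24.0000 + 0.5344·0.0000] = 10.4197
Node 0 (S = 80): V_0 = e^(−0.07)·[0.4656·64.0564 + 0.5344·10.4197] = 33.0019

33.00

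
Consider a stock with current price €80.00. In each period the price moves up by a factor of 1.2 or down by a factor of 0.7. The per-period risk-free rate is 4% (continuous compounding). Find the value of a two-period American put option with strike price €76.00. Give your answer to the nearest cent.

€7.88

Risk-neutral probability p = (e^0.04 − 0.7)/(1.2 − 0.7) = 0.3408/0.5000 = 0.6816
Terminal stock prices: S_uu = 115.2, S_ud = 67.2, S_dd = 39.2
Terminal payoffs (K − S): max(-39.2, 0) = 0, max(8.8, 0) = 8.8, max(36.8, 0) = 36.8
Node u (S = 96): continuation = e^(−0.04)·[0.6816·0.0000 + 0.3184·8.8000] = 2.6919; exercise value = 0.0000 ≤ continuation, so V_u = 2.6919
Node d (S = 56): continuation = e^(−0.04)·[0.6816·8.8000 + 0.3184·36.8000] = 17.0200; exercise value = 20.0000 > continuation, so V_d = 20.0000 (exercise)
Node 0 (S = 80): continuation = e^(−0.04)·[0.6816·2.6919 + 0.3184·20.0000] = 7.8808; exercise value = 0.0000 ≤ continuation, so V_0 = 7.8808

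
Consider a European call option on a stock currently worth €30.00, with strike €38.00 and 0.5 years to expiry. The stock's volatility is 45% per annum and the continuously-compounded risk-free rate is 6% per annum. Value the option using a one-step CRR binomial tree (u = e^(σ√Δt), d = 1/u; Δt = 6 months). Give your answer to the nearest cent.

CRR parameters: u = e^(σ√Δt) = e^(0.45·√0.5) = 1.3746, d = 1/u = 0.7275
Per-period rate: rΔt = 0.06·0.5 = 0.03, so R = e^0.03 = 1.0305
Risk-neutral probability p = (e^0.03 − 0.7275)/(1.3746 − 0.7275) = 0.3030/0.6472 = 0.4682
Terminal stock prices: S_u = 41.24, S_d = 21.82
Terminal payoffs (S − K): max(3.239, 0) = 3.239, max(-16.18, 0) = 0
Node 0 (S = 30): V_0 = e^(−0.03)·[0.4682·3.2395 + 0.5318·0.0000] = 1.4718

€1.47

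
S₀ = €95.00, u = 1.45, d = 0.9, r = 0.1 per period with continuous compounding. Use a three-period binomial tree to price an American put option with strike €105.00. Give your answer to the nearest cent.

€11.06

Risk-neutral probability p = (e^0.1 − 0.9)/(1.45 − 0.9) = 0.2052/0.5500 = 0.3730
Terminal stock prices: S_uuu = 289.6, S_uud = 179.8, S_udd = 111.6, S_ddd = 69.26
Terminal payoffs (K − S): max(-184.6, 0) = 0, max(-74.76, 0) = 0, max(-6.578, 0) = 0, max(35.74, 0) = 35.74
Node uu (S = 199.7): continuation = e^(−0.1)·[0.3730·0.0000 + 0.6270·0.0000] = 0.0000; exercise value = 0.0000 ≤ continuation, so V_uu = 0.0000
Node ud (S = 124): continuation = e^(−0.1)·[0.3730·0.0000 + 0.6270·0.0000] = 0.0000; exercise value = 0.0000 ≤ continuation, so V_ud = 0.0000
Node dd (S = 76.95): continuation = e^(−0.1)·[0.3730·0.0000 + 0.6270·35.7450] = 20.2781; exercise value = 28.0500 > continuation, so V_dd = 28.0500 (exercise)
Node u (S = 137.8): continuation = e^(−0.1)·[0.3730·0.0000 + 0.6270·0.0000] = 0.0000; exercise value = 0.0000 ≤ continuation, so V_u = 0.0000
Node d (S = 85.5): continuation = e^(−0.1)·[0.3730·0.0000 + 0.6270·28.0500] = 15.9127; exercise value = 19.5000 > continuation, so V_d = 19.5000 (exercise)
Node 0 (S = 95): continuation = e^(−0.1)·[0.3730·0.0000 + 0.6270·19.5000] = 11.0623; exercise value = 10.0000 ≤ continuation, so V_0 = 11.0623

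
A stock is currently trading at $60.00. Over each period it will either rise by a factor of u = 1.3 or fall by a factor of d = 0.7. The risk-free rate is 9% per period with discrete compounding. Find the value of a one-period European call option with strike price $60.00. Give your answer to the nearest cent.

Risk-neutral probability p = (1 + 0.09 − 0.7)/(1.3 − 0.7) = 0.3900/0.6000 = 0.6500
Terminal stock prices: S_u = 78, S_d = 42
Terminal payoffs (S − K): max(18, 0) = 18, max(-18, 0) = 0
Node 0 (S = 60): V_0 = 1/1.09·[0.6500·18.0000 + 0.3500·0.0000] = 10.7339

$10.73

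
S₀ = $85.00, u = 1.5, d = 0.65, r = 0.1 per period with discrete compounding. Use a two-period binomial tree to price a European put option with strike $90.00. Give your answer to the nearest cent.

Risk-neutral probability p = (1 + 0.1 − 0.65)/(1.5 − 0.65) = 0.4500/0.8500 = 0.5294
Terminal stock prices: S_uu = 191.2, S_ud = 82.88, S_dd = 35.91
Terminal payoffs (K − S): max(-101.2, 0) = 0, max(7.125, 0) = 7.125, max(54.09, 0) = 54.09
Node u (S = 127.5): V_u = 1/1.1·[0.5294·0.0000 + 0.4706·7.1250] = 3.0481
Node d (S = 55.25): V_d = 1/1.1·[0.5294·7.1250 + 0.4706·54.0875] = 26.5682
Node 0 (S = 85): V_0 = 1/1.1·[0.5294·3.0481 + 0.4706·26.5682] = 12.8331

$12.83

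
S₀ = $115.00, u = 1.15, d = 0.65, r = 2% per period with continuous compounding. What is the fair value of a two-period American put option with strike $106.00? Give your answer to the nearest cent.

$11.65

Risk-neutral probability p = (e^0.02 − 0.65)/(1.15 − 0.65) = 0.3702/0.5000 = 0.7404
Terminal stock prices: S_uu = 152.1, S_ud = 85.96, S_dd = 48.59
Terminal payoffs (K − S): max(-46.09, 0) = 0, max(20.04, 0) = 20.04, max(57.41, 0) = 57.41
Node u (S = 132.2): continuation = e^(−0.02)·[0.7404·0.0000 + 0.2596·20.0375] = 5.0987; exercise value = 0.0000 ≤ continuation, so V_u = 5.0987
Node d (S = 74.75): continuation = e^(−0.02)·[0.7404·20.0375 + 0.2596·57.4125] = 29.1511; exercise value = 31.2500 > continuation, so V_d = 31.2500 (exercise)
Node 0 (S = 115): continuation = e^(−0.02)·[0.7404·5.0987 + 0.2596·31.2500] = 11.6521; exercise value = 0.0000 ≤ continuation, so V_0 = 11.6521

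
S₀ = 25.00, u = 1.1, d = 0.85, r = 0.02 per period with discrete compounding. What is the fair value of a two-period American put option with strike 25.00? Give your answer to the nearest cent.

Risk-neutral probability p = (1 + 0.02 − 0.85)/(1.1 − 0.85) = 0.1700/0.2500 = 0.6800
Terminal stock prices: S_uu = 30.25, S_ud = 23.38, S_dd = 18.06
Terminal payoffs (K − S): max(-5.25, 0) = 0, max(1.625, 0) = 1.625, max(6.938, 0) = 6.938
Node u (S = 27.5): continuation = 1/1.02·[0.6800·0.0000 + 0.3200·1.6250] = 0.5098; exercise value = 0.0000 ≤ continuation, so V_u = 0.5098
Node d (S = 21.25): continuation = 1/1.02·[0.6800·1.6250 + 0.3200·6.9375] = 3.2598; exercise value = 3.7500 > continuation, so V_d = 3.7500 (exercise)
Node 0 (S = 25): continuation = 1/1.02·[0.6800·0.5098 + 0.3200·3.7500] = 1.5163; exercise value = 0.0000 ≤ continuation, so V_0 = 1.5163

1.52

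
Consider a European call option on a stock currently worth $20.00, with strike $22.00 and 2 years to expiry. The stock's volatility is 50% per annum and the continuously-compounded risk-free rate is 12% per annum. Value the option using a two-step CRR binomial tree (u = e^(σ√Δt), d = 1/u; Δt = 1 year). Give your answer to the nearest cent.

CRR parameters: u = e^(σ√Δt) = e^(0.5·√1) = 1.6487, d = 1/u = 0.6065
Per-period rate: rΔt = 0.12·1 = 0.12, so R = e^0.12 = 1.1275
Risk-neutral probability p = (e^0.12 − 0.6065)/(1.6487 − 0.6065) = 0.5210/1.0422 = 0.4999
Terminal stock prices: S_uu = 54.37, S_ud = 20, S_dd = 7.358
Terminal payoffs (S − K): max(32.37, 0) = 32.37, max(-2, 0) = 0, max(-14.64, 0) = 0
Node u (S = 32.97): V_u = e^(−0.12)·[0.4999·32.3656 + 0.5001·0.0000] = 14.3493
Node d (S = 12.13): V_d = e^(−0.12)·[0.4999·0.0000 + 0.5001·0.0000] = 0.0000
Node 0 (S = 20): V_0 = e^(−0.12)·[0.4999·14.3493 + 0.5001·0.0000] = 6.3618

$6.36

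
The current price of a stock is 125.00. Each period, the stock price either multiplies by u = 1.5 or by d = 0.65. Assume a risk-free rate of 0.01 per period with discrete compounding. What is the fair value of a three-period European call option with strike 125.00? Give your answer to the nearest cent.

Risk-neutral probability p = (1 + 0.01 − 0.65)/(1.5 − 0.65) = 0.3600/0.8500 = 0.4235
Terminal stock prices: S_uuu = 421.9, S_uud = 182.8, S_udd = 79.22, S_ddd = 34.33
Terminal payoffs (S − K): max(296.9, 0) = 296.9, max(57.81, 0) = 57.81, max(-45.78, 0) = 0, max(-90.67, 0) = 0
Node uu (S = 281.2): V_uu = 1/1.01·[0.4235·296.8750 + 0.5765·57.8125] = 157.4876
Node ud (S = 121.9): V_ud = 1/1.01·[0.4235·57.8125 + 0.5765·0.0000] = 24.2429
Node dd (S = 52.81): V_dd = 1/1.01·[0.4235·0.0000 + 0.5765·0.0000] = 0.0000
Node u (S = 187.5): V_u = 1/1.01·[0.4235·157.4876 + 0.5765·24.2429] = 79.8772
Node d (S = 81.25): V_d = 1/1.01·[0.4235·24.2429 + 0.5765·0.0000] = 10.1659
Node 0 (S = 125): V_0 = 1/1.01·[0.4235·79.8772 + 0.5765·10.1659] = 39.2977

39.30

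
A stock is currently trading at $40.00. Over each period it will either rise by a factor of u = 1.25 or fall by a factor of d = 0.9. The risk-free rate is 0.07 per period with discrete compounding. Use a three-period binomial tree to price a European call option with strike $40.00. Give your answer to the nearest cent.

$8.55

Risk-neutral probability p = (1 + 0.07 − 0.9)/(1.25 − 0.9) = 0.1700/0.3500 = 0.4857
Terminal stock prices: S_uuu = 78.12, S_uud = 56.25, S_udd = 40.5, S_ddd = 29.16
Terminal payoffs (S − K): max(38.12, 0) = 38.12, max(16.25, 0) = 16.25, max(0.5, 0) = 0.5, max(-10.84, 0) = 0
Node uu (S = 62.5): V_uu = 1/1.07·[0.4857·38.1250 + 0.5143·16.2500] = 25.1168
Node ud (S = 45): V_ud = 1/1.07·[0.4857·16.2500 + 0.5143·0.5000] = 7.6168
Node dd (S = 32.4): V_dd = 1/1.07·[0.4857·0.5000 + 0.5143·0.0000] = 0.2270
Node u (S = 50): V_u = 1/1.07·[0.4857·25.1168 + 0.5143·7.6168] = 15.0625
Node d (S = 36): V_d = 1/1.07·[0.4857·7.6168 + 0.5143·0.2270] = 3.5667
Node 0 (S = 40): V_0 = 1/1.07·[0.4857·15.0625 + 0.5143·3.5667] = 8.5517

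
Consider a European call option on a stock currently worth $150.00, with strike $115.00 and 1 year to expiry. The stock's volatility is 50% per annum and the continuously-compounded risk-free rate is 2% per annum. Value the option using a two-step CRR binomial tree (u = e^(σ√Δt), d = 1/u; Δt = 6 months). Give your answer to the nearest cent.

CRR parameters: u = e^(σ√Δt) = e^(0.5·√0.5) = 1.4241, d = 1/u = 0.7022
Per-period rate: rΔt = 0.02·0.5 = 0.01, so R = e^0.01 = 1.0101
Risk-neutral probability p = (e^0.01 − 0.7022)/(1.4241 − 0.7022) = 0.3079/0.7219 = 0.4264
Terminal stock prices: S_uu = 304.2, S_ud = 150, S_dd = 73.96
Terminal payoffs (S − K): max(189.2, 0) = 189.2, max(35, 0) = 35, max(-41.04, 0) = 0
Node u (S = 213.6): V_u = e^(−0.01)·[0.4264·189.2172 + 0.5736·35.0000] = 99.7621
Node d (S = 105.3): V_d = e^(−0.01)·[0.4264·35.0000 + 0.5736·0.0000] = 14.7770
Node 0 (S = 150): V_0 = e^(−0.01)·[0.4264·99.7621 + 0.5736·14.7770] = 50.5106

$50.51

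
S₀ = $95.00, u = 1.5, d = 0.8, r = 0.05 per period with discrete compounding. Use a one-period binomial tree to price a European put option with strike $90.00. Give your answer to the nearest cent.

Risk-neutral probability p = (1 + 0.05 − 0.8)/(1.5 − 0.8) = 0.2500/0.7000 = 0.3571
Terminal stock prices: S_u = 142.5, S_d = 76
Terminal payoffs (K − S): max(-52.5, 0) = 0, max(14, 0) = 14
Node 0 (S = 95): V_0 = 1/1.05·[0.3571·0.0000 + 0.6429·14.0000] = 8.5714

$8.57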